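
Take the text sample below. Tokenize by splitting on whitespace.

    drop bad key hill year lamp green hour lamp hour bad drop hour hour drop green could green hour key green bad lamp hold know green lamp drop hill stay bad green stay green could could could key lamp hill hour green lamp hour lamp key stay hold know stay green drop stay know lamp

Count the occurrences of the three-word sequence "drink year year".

0

Scanning the 53 overlapping trigram windows for "drink year year":
  (none found)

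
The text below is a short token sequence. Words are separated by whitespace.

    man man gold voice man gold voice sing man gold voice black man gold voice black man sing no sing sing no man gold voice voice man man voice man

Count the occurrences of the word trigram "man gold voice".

Scanning the 28 overlapping trigram windows for "man gold voice":
  position 2–4: man gold voice
  position 5–7: man gold voice
  position 9–11: man gold voice
  position 13–15: man gold voice
  position 23–25: man gold voice

5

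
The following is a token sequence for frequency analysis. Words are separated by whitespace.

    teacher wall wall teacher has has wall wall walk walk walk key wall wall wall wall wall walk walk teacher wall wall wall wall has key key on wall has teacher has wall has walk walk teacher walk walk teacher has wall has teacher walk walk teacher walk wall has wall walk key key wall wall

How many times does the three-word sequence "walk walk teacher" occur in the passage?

4

Scanning the 54 overlapping trigram windows for "walk walk teacher":
  position 18–20: walk walk teacher
  position 35–37: walk walk teacher
  position 38–40: walk walk teacher
  position 45–47: walk walk teacher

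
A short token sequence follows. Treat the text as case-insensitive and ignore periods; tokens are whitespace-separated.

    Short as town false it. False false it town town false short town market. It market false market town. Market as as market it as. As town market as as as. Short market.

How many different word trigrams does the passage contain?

33 tokens → 31 trigram windows in total.
Repeated trigrams (each contributes count−1 duplicates):
  market as as: 2
  town market as: 2
2 duplicate windows → 31 − 2 = 29 distinct.

29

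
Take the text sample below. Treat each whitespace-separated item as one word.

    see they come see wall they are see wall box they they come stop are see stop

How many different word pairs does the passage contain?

17 tokens → 16 bigram windows in total.
Repeated bigrams (each contributes count−1 duplicates):
  are see: 2
  see wall: 2
  they come: 2
3 duplicate windows → 16 − 3 = 13 distinct.

13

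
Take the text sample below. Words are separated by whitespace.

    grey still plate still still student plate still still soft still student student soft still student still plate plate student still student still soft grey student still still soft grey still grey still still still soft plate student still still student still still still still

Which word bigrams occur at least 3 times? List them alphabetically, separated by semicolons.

Bigram counts meeting the condition (at least 3 times):
  grey still: 3
  still soft: 4
  still still: 9
  still student: 5
  student still: 6

grey still; still soft; still still; still student; student still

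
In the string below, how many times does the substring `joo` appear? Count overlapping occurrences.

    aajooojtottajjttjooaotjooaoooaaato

3

Sliding a length-3 window over the 34 characters (32 positions):
  position 3–5: joo
  position 17–19: joo
  position 23–25: joo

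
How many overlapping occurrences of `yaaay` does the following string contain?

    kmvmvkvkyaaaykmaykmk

Sliding a length-5 window over the 20 characters (16 positions):
  position 9–13: yaaay

1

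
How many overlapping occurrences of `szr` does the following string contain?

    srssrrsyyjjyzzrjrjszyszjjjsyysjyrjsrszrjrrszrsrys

2

Sliding a length-3 window over the 49 characters (47 positions):
  position 37–39: szr
  position 43–45: szr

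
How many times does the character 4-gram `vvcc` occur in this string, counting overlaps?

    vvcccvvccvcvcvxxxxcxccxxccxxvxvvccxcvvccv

Sliding a length-4 window over the 41 characters (38 positions):
  position 1–4: vvcc
  position 6–9: vvcc
  position 31–34: vvcc
  position 37–40: vvcc

4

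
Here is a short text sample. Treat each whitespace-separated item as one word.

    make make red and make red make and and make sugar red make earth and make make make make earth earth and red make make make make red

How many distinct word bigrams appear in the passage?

13

28 tokens → 27 bigram windows in total.
Repeated bigrams (each contributes count−1 duplicates):
  make make: 7
  and make: 3
  make red: 3
  red make: 3
  earth and: 2
  make earth: 2
14 duplicate windows → 27 − 14 = 13 distinct.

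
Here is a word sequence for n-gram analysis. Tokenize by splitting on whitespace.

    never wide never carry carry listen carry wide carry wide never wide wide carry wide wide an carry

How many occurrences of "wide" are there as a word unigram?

Scanning the 18 tokens for "wide":
  position 2: wide
  position 8: wide
  position 10: wide
  position 12: wide
  position 13: wide
  position 15: wide
  position 16: wide

7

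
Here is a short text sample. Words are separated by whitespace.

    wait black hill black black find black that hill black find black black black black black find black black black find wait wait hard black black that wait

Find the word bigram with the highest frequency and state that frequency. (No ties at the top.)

Bigram frequencies (highest first):
  black black: 8
  black find: 4
  find black: 3
  hill black: 2
  black that: 2
  wait black: 1
  … (7 more, each ≤ 1)

"black black", 8 times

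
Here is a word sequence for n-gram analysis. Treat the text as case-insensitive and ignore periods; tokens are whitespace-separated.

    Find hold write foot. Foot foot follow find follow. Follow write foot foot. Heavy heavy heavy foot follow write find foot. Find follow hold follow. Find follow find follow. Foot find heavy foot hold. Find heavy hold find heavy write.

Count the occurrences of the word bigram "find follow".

4

Scanning the 39 overlapping bigram windows for "find follow":
  position 8–9: find follow
  position 22–23: find follow
  position 26–27: find follow
  position 28–29: find follow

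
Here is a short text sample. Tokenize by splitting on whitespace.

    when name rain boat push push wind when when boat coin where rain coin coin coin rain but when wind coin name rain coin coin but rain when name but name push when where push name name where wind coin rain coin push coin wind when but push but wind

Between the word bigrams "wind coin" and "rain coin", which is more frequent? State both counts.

"rain coin" (3 vs 2)

"wind coin": 2 occurrences
"rain coin": 3 occurrences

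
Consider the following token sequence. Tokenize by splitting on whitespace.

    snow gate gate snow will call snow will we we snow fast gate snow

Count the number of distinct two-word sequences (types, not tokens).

11

14 tokens → 13 bigram windows in total.
Repeated bigrams (each contributes count−1 duplicates):
  gate snow: 2
  snow will: 2
2 duplicate windows → 13 − 2 = 11 distinct.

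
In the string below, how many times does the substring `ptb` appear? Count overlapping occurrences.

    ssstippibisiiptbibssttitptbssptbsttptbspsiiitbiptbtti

5

Sliding a length-3 window over the 53 characters (51 positions):
  position 14–16: ptb
  position 25–27: ptb
  position 30–32: ptb
  position 36–38: ptb
  position 48–50: ptb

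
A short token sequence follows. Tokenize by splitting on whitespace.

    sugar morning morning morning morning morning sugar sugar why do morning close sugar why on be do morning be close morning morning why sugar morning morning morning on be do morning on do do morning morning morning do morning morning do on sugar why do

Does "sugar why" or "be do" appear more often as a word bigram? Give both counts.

"sugar why" (3 vs 2)

"sugar why": 3 occurrences
"be do": 2 occurrences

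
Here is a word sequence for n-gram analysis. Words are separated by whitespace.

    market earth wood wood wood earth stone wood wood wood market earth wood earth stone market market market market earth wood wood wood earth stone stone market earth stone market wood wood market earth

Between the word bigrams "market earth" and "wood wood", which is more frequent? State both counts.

"wood wood" (7 vs 5)

"market earth": 5 occurrences
"wood wood": 7 occurrences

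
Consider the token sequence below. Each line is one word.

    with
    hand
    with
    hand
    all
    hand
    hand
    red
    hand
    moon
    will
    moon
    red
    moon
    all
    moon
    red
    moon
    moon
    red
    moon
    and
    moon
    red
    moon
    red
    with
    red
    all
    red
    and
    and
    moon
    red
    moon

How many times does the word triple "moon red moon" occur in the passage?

5

Scanning the 33 overlapping trigram windows for "moon red moon":
  position 12–14: moon red moon
  position 16–18: moon red moon
  position 19–21: moon red moon
  position 23–25: moon red moon
  position 33–35: moon red moon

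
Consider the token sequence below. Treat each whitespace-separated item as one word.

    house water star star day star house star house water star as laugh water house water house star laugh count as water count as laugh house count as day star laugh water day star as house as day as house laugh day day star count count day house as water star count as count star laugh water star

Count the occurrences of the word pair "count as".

Scanning the 57 overlapping bigram windows for "count as":
  position 20–21: count as
  position 23–24: count as
  position 27–28: count as
  position 52–53: count as

4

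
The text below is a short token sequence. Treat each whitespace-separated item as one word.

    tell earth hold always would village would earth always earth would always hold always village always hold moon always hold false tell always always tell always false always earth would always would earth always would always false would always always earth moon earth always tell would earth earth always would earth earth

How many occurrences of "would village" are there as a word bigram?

Scanning the 51 overlapping bigram windows for "would village":
  position 5–6: would village

1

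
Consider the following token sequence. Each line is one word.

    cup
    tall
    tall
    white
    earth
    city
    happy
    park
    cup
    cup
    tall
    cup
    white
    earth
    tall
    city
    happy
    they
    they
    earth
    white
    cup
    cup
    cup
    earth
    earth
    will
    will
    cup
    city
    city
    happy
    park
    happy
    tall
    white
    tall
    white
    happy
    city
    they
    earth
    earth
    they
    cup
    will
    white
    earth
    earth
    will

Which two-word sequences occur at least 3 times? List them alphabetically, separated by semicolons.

Bigram counts meeting the condition (at least 3 times):
  city happy: 3
  cup cup: 3
  earth earth: 3
  tall white: 3
  white earth: 3

city happy; cup cup; earth earth; tall white; white earth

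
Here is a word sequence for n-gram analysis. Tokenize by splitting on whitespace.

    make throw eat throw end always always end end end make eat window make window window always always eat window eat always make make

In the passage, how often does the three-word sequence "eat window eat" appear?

Scanning the 22 overlapping trigram windows for "eat window eat":
  position 19–21: eat window eat

1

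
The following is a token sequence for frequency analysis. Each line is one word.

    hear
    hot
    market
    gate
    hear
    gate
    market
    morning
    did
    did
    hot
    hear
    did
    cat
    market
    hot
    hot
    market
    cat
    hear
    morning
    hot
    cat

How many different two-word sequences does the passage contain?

23 tokens → 22 bigram windows in total.
Repeated bigrams (each contributes count−1 duplicates):
  hot market: 2
1 duplicate windows → 22 − 1 = 21 distinct.

21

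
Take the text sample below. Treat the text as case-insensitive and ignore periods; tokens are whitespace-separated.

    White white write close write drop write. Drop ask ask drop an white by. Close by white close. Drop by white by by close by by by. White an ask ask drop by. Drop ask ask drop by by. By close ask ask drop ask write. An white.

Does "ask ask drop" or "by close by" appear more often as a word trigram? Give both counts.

"ask ask drop": 4 occurrences
"by close by": 2 occurrences

"ask ask drop" (4 vs 2)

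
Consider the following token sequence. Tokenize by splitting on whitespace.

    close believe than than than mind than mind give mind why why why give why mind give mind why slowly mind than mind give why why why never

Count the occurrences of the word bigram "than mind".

3

Scanning the 27 overlapping bigram windows for "than mind":
  position 5–6: than mind
  position 7–8: than mind
  position 22–23: than mind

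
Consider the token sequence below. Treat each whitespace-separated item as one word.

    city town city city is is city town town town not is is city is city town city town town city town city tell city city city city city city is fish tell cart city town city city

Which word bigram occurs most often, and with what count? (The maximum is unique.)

Bigram frequencies (highest first):
  city city: 7
  city town: 6
  town city: 5
  city is: 3
  is city: 3
  town town: 3
  … (9 more, each ≤ 2)

"city city", 7 times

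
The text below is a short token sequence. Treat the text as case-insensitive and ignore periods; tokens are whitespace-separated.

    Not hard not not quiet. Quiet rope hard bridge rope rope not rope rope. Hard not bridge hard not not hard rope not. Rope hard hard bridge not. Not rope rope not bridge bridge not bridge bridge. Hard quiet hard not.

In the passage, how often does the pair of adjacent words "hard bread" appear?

0

Scanning the 40 overlapping bigram windows for "hard bread":
  (none found)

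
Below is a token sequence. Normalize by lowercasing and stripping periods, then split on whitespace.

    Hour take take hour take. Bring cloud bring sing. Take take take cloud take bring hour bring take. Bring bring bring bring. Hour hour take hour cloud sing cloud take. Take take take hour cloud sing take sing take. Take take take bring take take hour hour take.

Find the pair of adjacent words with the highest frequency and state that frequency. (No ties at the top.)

Bigram frequencies (highest first):
  take take: 10
  hour take: 4
  take hour: 4
  take bring: 4
  sing take: 3
  bring bring: 3
  … (13 more, each ≤ 2)

"take take", 10 times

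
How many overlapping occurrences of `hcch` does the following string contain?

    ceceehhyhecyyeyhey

Sliding a length-4 window over the 18 characters (15 positions):
  (no match at any position)

0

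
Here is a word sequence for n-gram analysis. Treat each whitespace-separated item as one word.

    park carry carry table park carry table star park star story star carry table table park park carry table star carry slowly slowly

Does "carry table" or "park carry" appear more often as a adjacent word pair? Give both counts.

"carry table": 4 occurrences
"park carry": 3 occurrences

"carry table" (4 vs 3)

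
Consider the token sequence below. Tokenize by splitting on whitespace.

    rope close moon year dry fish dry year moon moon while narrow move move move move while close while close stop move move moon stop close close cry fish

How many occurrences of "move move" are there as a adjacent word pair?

Scanning the 28 overlapping bigram windows for "move move":
  position 13–14: move move
  position 14–15: move move
  position 15–16: move move
  position 22–23: move move

4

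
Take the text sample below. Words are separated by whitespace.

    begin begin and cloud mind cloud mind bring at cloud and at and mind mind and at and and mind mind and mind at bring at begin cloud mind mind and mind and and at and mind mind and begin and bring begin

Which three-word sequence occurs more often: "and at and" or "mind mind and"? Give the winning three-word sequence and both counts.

"mind mind and" (4 vs 3)

"and at and": 3 occurrences
"mind mind and": 4 occurrences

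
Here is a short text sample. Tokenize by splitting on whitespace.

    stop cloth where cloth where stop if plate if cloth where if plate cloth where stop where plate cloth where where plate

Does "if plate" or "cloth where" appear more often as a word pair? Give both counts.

"cloth where" (5 vs 2)

"if plate": 2 occurrences
"cloth where": 5 occurrences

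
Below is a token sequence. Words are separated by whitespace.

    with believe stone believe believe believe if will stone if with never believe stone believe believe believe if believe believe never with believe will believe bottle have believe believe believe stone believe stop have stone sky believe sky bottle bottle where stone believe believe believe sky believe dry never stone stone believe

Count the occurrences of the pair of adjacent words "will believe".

1

Scanning the 51 overlapping bigram windows for "will believe":
  position 24–25: will believe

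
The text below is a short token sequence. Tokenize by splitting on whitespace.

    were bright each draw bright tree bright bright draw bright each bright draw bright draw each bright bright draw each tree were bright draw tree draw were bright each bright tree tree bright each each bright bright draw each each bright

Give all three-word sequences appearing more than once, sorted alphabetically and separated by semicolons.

Trigram counts meeting the condition (more than once):
  bright bright draw: 3
  bright draw bright: 2
  bright draw each: 3
  bright each bright: 2
  each bright bright: 2
  each each bright: 2
  were bright each: 2

bright bright draw; bright draw bright; bright draw each; bright each bright; each bright bright; each each bright; were bright each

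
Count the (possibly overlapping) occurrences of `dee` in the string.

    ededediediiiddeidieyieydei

Sliding a length-3 window over the 26 characters (24 positions):
  (no match at any position)

0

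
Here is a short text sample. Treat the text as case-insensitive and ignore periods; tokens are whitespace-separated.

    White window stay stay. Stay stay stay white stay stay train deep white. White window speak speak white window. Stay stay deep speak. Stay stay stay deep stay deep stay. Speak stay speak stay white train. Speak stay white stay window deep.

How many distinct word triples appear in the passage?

42 tokens → 40 trigram windows in total.
Repeated trigrams (each contributes count−1 duplicates):
  stay stay stay: 4
  speak stay white: 2
  stay deep stay: 2
  stay speak stay: 2
  stay stay deep: 2
  stay white stay: 2
  white window stay: 2
  window stay stay: 2
10 duplicate windows → 40 − 10 = 30 distinct.

30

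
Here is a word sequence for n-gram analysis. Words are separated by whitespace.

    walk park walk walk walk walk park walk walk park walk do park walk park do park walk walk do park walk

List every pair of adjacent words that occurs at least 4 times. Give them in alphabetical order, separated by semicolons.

Bigram counts meeting the condition (at least 4 times):
  park walk: 6
  walk park: 4
  walk walk: 5

park walk; walk park; walk walk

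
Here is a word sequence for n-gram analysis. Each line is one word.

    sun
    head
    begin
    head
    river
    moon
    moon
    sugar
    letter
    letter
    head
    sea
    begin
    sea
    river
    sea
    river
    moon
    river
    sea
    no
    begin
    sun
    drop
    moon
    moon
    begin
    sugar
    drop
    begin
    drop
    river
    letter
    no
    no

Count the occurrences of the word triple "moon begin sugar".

1

Scanning the 33 overlapping trigram windows for "moon begin sugar":
  position 26–28: moon begin sugar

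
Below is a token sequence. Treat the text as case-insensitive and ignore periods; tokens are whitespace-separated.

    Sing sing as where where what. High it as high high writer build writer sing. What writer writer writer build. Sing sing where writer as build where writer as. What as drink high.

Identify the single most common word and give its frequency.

"writer", 7 times

Unigram frequencies (highest first):
  writer: 7
  sing: 5
  as: 5
  where: 4
  high: 4
  what: 3
  … (3 more, each ≤ 3)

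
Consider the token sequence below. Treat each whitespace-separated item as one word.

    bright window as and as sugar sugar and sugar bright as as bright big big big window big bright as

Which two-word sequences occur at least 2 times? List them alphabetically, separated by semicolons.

Bigram counts meeting the condition (at least 2 times):
  big big: 2
  bright as: 2

big big; bright as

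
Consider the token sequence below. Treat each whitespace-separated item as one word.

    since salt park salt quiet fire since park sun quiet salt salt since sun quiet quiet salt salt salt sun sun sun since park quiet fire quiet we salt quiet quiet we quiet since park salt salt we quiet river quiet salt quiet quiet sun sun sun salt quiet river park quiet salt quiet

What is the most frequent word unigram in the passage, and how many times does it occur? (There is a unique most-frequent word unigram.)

"quiet", 16 times

Unigram frequencies (highest first):
  quiet: 16
  salt: 13
  sun: 8
  since: 5
  park: 5
  we: 3
  … (2 more, each ≤ 2)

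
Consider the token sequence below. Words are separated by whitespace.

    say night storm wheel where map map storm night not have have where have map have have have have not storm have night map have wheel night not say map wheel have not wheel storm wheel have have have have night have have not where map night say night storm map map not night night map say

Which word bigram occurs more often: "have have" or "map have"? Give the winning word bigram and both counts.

"have have" (8 vs 2)

"have have": 8 occurrences
"map have": 2 occurrences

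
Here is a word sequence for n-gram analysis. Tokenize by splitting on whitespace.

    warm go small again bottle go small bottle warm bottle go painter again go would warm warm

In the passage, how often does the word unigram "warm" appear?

Scanning the 17 tokens for "warm":
  position 1: warm
  position 9: warm
  position 16: warm
  position 17: warm

4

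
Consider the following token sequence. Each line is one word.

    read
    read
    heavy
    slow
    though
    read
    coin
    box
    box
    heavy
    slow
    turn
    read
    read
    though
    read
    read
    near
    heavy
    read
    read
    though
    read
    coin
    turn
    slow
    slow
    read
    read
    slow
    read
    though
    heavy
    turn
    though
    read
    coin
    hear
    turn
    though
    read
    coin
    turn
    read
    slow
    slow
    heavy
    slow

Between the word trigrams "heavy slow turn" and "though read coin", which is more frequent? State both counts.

"though read coin" (4 vs 1)

"heavy slow turn": 1 occurrence
"though read coin": 4 occurrences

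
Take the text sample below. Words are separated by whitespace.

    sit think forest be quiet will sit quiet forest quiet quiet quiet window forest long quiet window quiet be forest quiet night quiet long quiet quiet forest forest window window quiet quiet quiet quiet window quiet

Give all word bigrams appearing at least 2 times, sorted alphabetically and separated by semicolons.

forest quiet; long quiet; quiet forest; quiet quiet; quiet window; window quiet

Bigram counts meeting the condition (at least 2 times):
  forest quiet: 2
  long quiet: 2
  quiet forest: 2
  quiet quiet: 6
  quiet window: 3
  window quiet: 3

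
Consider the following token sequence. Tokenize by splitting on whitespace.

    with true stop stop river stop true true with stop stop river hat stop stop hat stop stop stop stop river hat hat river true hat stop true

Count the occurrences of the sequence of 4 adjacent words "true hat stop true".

Scanning the 25 overlapping 4-gram windows for "true hat stop true":
  position 25–28: true hat stop true

1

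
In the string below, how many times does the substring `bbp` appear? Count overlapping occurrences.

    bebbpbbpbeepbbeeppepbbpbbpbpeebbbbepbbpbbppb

Sliding a length-3 window over the 44 characters (42 positions):
  position 3–5: bbp
  position 6–8: bbp
  position 21–23: bbp
  position 24–26: bbp
  position 37–39: bbp
  position 40–42: bbp

6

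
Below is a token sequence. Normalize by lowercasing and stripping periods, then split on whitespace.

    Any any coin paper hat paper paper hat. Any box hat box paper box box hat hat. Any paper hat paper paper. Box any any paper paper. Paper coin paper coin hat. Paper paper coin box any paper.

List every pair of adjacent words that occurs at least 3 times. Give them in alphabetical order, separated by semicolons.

Bigram counts meeting the condition (at least 3 times):
  any paper: 3
  hat paper: 3
  paper coin: 3
  paper hat: 3
  paper paper: 5

any paper; hat paper; paper coin; paper hat; paper paper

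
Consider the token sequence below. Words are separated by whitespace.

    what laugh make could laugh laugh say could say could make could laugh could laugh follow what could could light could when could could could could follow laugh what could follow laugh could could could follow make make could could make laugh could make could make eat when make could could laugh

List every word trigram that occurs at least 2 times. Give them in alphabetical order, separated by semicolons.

Trigram counts meeting the condition (at least 2 times):
  could could could: 3
  could could follow: 2
  could follow laugh: 2
  could make could: 2
  make could could: 2
  make could laugh: 2

could could could; could could follow; could follow laugh; could make could; make could could; make could laugh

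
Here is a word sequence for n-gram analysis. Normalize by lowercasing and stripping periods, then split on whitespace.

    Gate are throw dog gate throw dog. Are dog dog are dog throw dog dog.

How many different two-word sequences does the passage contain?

15 tokens → 14 bigram windows in total.
Repeated bigrams (each contributes count−1 duplicates):
  throw dog: 3
  are dog: 2
  dog are: 2
  dog dog: 2
5 duplicate windows → 14 − 5 = 9 distinct.

9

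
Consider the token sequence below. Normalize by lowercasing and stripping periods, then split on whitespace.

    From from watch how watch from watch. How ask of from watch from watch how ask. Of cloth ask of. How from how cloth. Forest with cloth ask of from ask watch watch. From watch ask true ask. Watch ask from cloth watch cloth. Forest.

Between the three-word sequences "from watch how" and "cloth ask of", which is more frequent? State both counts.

"from watch how" (3 vs 2)

"from watch how": 3 occurrences
"cloth ask of": 2 occurrences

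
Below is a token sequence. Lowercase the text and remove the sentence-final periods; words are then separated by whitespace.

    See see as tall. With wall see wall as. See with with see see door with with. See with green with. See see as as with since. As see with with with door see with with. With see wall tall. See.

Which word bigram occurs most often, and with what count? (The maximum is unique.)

"with with", 6 times

Bigram frequencies (highest first):
  with with: 6
  see with: 4
  with see: 4
  see see: 3
  see as: 2
  see wall: 2
  … (18 more, each ≤ 2)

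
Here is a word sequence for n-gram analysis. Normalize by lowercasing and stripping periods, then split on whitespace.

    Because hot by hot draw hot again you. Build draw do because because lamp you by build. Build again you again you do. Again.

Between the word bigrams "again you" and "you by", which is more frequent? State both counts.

"again you" (3 vs 1)

"again you": 3 occurrences
"you by": 1 occurrence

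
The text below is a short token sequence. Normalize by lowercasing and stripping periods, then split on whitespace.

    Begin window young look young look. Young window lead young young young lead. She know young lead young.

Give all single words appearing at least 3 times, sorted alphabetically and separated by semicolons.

lead; young

Unigram counts meeting the condition (at least 3 times):
  lead: 3
  young: 8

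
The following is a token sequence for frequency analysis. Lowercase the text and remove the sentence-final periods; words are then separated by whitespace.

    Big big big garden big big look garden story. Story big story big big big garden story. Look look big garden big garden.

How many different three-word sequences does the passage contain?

18

23 tokens → 21 trigram windows in total.
Repeated trigrams (each contributes count−1 duplicates):
  big big big: 2
  big big garden: 2
  big garden big: 2
3 duplicate windows → 21 − 3 = 18 distinct.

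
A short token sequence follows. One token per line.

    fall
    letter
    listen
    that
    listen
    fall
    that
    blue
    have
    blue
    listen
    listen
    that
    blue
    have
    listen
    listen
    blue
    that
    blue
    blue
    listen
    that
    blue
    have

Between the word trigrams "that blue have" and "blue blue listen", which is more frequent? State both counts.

"that blue have": 3 occurrences
"blue blue listen": 1 occurrence

"that blue have" (3 vs 1)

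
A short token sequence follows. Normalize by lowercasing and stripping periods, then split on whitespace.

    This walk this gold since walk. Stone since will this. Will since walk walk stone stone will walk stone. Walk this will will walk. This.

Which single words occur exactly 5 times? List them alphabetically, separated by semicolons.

this; will

Unigram counts meeting the condition (exactly 5 times):
  this: 5
  will: 5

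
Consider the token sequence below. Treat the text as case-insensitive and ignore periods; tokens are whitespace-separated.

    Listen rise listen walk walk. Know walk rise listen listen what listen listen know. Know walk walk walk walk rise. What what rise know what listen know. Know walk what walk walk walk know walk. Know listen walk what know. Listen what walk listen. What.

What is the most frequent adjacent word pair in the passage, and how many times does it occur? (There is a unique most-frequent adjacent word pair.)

Bigram frequencies (highest first):
  walk walk: 6
  know walk: 4
  walk know: 3
  listen what: 3
  rise listen: 2
  listen walk: 2
  … (16 more, each ≤ 2)

"walk walk", 6 times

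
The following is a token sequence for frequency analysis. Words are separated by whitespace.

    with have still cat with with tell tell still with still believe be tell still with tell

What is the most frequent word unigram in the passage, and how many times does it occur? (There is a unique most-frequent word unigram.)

"with", 5 times

Unigram frequencies (highest first):
  with: 5
  still: 4
  tell: 4
  have: 1
  cat: 1
  believe: 1
  … (1 more, each ≤ 1)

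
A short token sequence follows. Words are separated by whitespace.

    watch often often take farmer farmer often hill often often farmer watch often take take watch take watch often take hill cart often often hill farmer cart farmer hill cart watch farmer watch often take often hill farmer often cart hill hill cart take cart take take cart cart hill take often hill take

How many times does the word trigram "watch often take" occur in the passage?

Scanning the 52 overlapping trigram windows for "watch often take":
  position 12–14: watch often take
  position 18–20: watch often take
  position 33–35: watch often take

3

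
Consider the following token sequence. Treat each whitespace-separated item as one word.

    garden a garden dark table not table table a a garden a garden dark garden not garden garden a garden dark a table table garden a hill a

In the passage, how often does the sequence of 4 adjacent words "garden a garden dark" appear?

Scanning the 25 overlapping 4-gram windows for "garden a garden dark":
  position 1–4: garden a garden dark
  position 11–14: garden a garden dark
  position 18–21: garden a garden dark

3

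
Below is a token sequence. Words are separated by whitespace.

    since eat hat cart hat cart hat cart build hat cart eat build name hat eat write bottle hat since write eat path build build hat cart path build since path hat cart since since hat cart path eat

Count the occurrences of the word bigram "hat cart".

Scanning the 38 overlapping bigram windows for "hat cart":
  position 3–4: hat cart
  position 5–6: hat cart
  position 7–8: hat cart
  position 10–11: hat cart
  position 26–27: hat cart
  position 32–33: hat cart
  position 36–37: hat cart

7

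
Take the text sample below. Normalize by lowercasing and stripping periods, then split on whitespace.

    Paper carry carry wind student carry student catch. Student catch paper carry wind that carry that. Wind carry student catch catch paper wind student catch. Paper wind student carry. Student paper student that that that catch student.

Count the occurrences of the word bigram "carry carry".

Scanning the 36 overlapping bigram windows for "carry carry":
  position 2–3: carry carry

1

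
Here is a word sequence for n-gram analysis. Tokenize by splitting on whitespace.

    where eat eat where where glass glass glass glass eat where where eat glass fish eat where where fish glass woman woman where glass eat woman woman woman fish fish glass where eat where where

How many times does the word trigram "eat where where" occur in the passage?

4

Scanning the 33 overlapping trigram windows for "eat where where":
  position 3–5: eat where where
  position 10–12: eat where where
  position 16–18: eat where where
  position 33–35: eat where where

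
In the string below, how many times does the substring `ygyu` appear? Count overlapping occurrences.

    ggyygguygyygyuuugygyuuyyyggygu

Sliding a length-4 window over the 30 characters (27 positions):
  position 11–14: ygyu
  position 18–21: ygyu

2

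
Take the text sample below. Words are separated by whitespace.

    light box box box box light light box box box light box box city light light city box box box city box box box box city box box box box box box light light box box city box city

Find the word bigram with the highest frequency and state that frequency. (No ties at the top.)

"box box", 17 times

Bigram frequencies (highest first):
  box box: 17
  box city: 5
  light box: 4
  city box: 4
  box light: 3
  light light: 3
  … (2 more, each ≤ 1)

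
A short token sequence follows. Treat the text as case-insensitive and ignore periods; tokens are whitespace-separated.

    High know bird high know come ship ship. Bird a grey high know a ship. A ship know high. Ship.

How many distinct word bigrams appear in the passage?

20 tokens → 19 bigram windows in total.
Repeated bigrams (each contributes count−1 duplicates):
  high know: 3
  a ship: 2
3 duplicate windows → 19 − 3 = 16 distinct.

16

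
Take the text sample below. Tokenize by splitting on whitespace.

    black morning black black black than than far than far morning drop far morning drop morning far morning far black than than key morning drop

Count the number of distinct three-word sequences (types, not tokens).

25 tokens → 23 trigram windows in total.
Repeated trigrams (each contributes count−1 duplicates):
  black than than: 2
  far morning drop: 2
2 duplicate windows → 23 − 2 = 21 distinct.

21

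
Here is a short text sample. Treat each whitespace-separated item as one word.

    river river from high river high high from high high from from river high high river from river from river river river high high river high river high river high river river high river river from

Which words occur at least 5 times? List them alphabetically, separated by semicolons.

from; high; river

Unigram counts meeting the condition (at least 5 times):
  from: 7
  high: 13
  river: 16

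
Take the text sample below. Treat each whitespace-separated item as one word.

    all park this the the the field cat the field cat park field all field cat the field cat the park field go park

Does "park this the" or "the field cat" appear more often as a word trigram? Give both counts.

"the field cat" (3 vs 1)

"park this the": 1 occurrence
"the field cat": 3 occurrences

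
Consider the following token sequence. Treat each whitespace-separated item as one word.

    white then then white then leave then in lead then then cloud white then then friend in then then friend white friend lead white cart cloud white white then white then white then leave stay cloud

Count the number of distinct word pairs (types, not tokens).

22

36 tokens → 35 bigram windows in total.
Repeated bigrams (each contributes count−1 duplicates):
  white then: 6
  then then: 4
  then white: 3
  cloud white: 2
  then friend: 2
  then leave: 2
13 duplicate windows → 35 − 13 = 22 distinct.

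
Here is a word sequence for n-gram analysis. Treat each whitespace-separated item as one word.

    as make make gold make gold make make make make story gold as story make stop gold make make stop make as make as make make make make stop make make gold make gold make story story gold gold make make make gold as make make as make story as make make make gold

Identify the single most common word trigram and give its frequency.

"make make make", 6 times

Trigram frequencies (highest first):
  make make make: 6
  as make make: 4
  make make gold: 4
  make gold make: 4
  gold make make: 3
  make as make: 3
  … (25 more, each ≤ 2)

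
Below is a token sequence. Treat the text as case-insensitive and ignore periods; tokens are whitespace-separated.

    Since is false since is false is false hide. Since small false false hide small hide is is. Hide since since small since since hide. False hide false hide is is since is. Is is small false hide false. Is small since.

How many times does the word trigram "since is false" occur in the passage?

Scanning the 40 overlapping trigram windows for "since is false":
  position 1–3: since is false
  position 4–6: since is false

2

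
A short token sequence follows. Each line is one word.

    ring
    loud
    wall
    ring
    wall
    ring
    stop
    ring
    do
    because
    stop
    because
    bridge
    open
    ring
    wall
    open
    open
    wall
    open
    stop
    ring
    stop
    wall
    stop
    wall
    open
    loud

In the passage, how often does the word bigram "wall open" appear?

Scanning the 27 overlapping bigram windows for "wall open":
  position 16–17: wall open
  position 19–20: wall open
  position 26–27: wall open

3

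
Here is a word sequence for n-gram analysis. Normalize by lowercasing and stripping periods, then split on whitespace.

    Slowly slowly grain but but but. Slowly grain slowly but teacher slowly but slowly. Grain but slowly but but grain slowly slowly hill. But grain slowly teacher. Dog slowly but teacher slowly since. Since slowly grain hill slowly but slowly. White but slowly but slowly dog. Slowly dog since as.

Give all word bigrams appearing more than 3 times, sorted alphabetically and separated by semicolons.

Bigram counts meeting the condition (more than 3 times):
  but slowly: 6
  slowly but: 6
  slowly grain: 4

but slowly; slowly but; slowly grain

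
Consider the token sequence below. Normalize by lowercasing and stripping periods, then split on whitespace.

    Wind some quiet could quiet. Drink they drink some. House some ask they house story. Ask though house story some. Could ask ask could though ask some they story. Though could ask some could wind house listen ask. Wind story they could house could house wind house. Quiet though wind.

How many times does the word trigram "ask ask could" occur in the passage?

Scanning the 48 overlapping trigram windows for "ask ask could":
  position 22–24: ask ask could

1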